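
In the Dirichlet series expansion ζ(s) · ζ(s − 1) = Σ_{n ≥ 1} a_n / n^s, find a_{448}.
σ(448) = 1016

In the product (Σ m^0/m^s)(Σ k / k^s) = Σ (Σ_{d | n} d) / n^s, the coefficient of 1/n^s is σ(n) = Σ_{d | n} d. For n = 448, divisors are [1, 2, 4, 7, 8, 14, 16, 28, 32, 56, 64, 112, 224, 448]; summing: σ(448) = 1016.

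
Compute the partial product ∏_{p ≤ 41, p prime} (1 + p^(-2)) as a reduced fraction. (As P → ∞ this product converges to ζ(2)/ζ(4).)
∏ = 15660474728144000000/10354486835212066701

The primes p ≤ 41 are [2, 3, 5, 7, 11, 13, 17, 19, 23, 29, 31, 37, 41]. For each, (1 + 1/p^2) = (p^2 + 1)/p^2. Multiplying these fractions over p ∈ [2, 3, 5, 7, 11, 13, 17, 19, 23, 29, 31, 37, 41] gives 15660474728144000000/10354486835212066701. (In the limit P → ∞ this tends to ζ(2)/ζ(4).)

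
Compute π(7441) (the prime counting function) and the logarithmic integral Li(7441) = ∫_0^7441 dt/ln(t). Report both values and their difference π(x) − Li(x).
π(7441) = 942;  Li(7441) ≈ 963.97;  π(x) − Li(x) ≈ -21.97.

Direct count of primes ≤ 7441 gives π(7441) = 942. Numerical evaluation of the logarithmic integral gives Li(7441) ≈ 963.97. The difference π(x) − Li(x) ≈ -21.97 is typically negative for small/moderate x (Li(x) overestimates), though Littlewood's theorem shows this sign changes infinitely often.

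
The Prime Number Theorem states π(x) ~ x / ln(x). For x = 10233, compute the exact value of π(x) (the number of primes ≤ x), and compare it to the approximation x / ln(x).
π(10233) = 1254;  x/ln(x) ≈ 1108.26;  relative error ≈ 11.62%.

Directly count primes up to 10233: π(10233) = 1254. The PNT approximation gives 10233/ln(10233) ≈ 10233/9.23337 ≈ 1108.26. Relative error (π(x) − x/ln(x)) / π(x) ≈ 11.62%; the approximation is known to undercount slightly (Li(x) is a better estimate).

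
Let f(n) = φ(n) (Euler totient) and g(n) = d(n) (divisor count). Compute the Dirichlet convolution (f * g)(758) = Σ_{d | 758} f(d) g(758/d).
(φ * d)(758) = 1140

Divisors of 758: [1, 2, 379, 758]. For each d | 758:
  d = 1: φ(1) · d(758/1) = 1 · 4 = 4
  d = 2: φ(2) · d(758/2) = 1 · 2 = 2
  d = 379: φ(379) · d(758/379) = 378 · 2 = 756
  d = 758: φ(758) · d(758/758) = 378 · 1 = 378
Summing: (φ * d)(758) = 4 + 2 + 756 + 378 = 1140.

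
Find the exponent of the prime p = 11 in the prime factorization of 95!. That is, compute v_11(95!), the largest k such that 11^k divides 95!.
v_11(95!) = 8

Legendre's formula: v_p(n!) = Σ_{k ≥ 1} ⌊n / p^k⌋. For p = 11, n = 95, the terms are:
  ⌊95/11^1⌋ = ⌊95/11⌋ = 8
(the next term ⌊95/11^2⌋ = 0, terminating the sum). Summing: v_11(95!) = 8 = 8.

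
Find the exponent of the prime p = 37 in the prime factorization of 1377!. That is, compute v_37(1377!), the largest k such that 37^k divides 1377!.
v_37(1377!) = 38

Legendre's formula: v_p(n!) = Σ_{k ≥ 1} ⌊n / p^k⌋. For p = 37, n = 1377, the terms are:
  ⌊1377/37^1⌋ = ⌊1377/37⌋ = 37
  ⌊1377/37^2⌋ = ⌊1377/1369⌋ = 1
(the next term ⌊1377/37^3⌋ = 0, terminating the sum). Summing: v_37(1377!) = 37 + 1 = 38.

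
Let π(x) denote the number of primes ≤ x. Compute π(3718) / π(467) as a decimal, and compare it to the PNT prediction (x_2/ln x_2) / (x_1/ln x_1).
π(3718)/π(467) = 518/91 ≈ 5.6923;  PNT prediction ≈ 5.9523.

π(467) = 91 and π(3718) = 518, so π(3718)/π(467) ≈ 5.6923. The PNT-predicted ratio is (3718/ln(3718)) / (467/ln(467)) ≈ 5.9523. The two agree to within a few percent, as expected.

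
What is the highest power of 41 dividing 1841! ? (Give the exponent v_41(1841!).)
v_41(1841!) = 45

Legendre's formula: v_p(n!) = Σ_{k ≥ 1} ⌊n / p^k⌋. For p = 41, n = 1841, the terms are:
  ⌊1841/41^1⌋ = ⌊1841/41⌋ = 44
  ⌊1841/41^2⌋ = ⌊1841/1681⌋ = 1
(the next term ⌊1841/41^3⌋ = 0, terminating the sum). Summing: v_41(1841!) = 44 + 1 = 45.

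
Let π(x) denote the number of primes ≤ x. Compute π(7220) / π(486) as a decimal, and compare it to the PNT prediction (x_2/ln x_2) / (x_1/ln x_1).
π(7220)/π(486) = 923/92 ≈ 10.0326;  PNT prediction ≈ 10.3440.

π(486) = 92 and π(7220) = 923, so π(7220)/π(486) ≈ 10.0326. The PNT-predicted ratio is (7220/ln(7220)) / (486/ln(486)) ≈ 10.3440. The two agree to within a few percent, as expected.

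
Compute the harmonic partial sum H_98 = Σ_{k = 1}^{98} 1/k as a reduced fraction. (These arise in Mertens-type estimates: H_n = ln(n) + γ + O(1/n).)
H_98 = 360264457021270114060513483605065190394007/69720375229712477164533808935312303556800

Direct summation: H_98 = 1 + 1/2 + ... + 1/98. The least common denominator is lcm(1, ..., 98) = 69720375229712477164533808935312303556800; over this denominator the numerator is 69720375229712477164533808935312303556800 + 34860187614856238582266904467656151778400 + 23240125076570825721511269645104101185600 + 17430093807428119291133452233828075889200 + 13944075045942495432906761787062460711360 + 11620062538285412860755634822552050592800 + 9960053604244639594933401276473186222400 + 8715046903714059645566726116914037944600 + 7746708358856941907170423215034700395200 + 6972037522971247716453380893531230355680 + 6338215929973861560412164448664754868800 + 5810031269142706430377817411276025296400 + 5363105786900959781887216071947100273600 + 4980026802122319797466700638236593111200 + 4648025015314165144302253929020820237120 + 4357523451857029822783363058457018972300 + 4101198542924263362619635819724253150400 + 3873354179428470953585211607517350197600 + 3669493433142761956028095207121700187200 + 3486018761485623858226690446765615177840 + 3320017868081546531644467092157728740800 + 3169107964986930780206082224332377434400 + 3031320662161412050631904736317926241600 + 2905015634571353215188908705638012648200 + 2788815009188499086581352357412492142272 + 2681552893450479890943608035973550136800 + 2582236119618980635723474405011566798400 + 2490013401061159898733350319118296555600 + 2404150869990085419466683066734907019200 + 2324012507657082572151126964510410118560 + 2249044362248789585952703514042332372800 + 2178761725928514911391681529228509486150 + 2112738643324620520137388149554918289600 + 2050599271462131681309817909862126575200 + 1992010720848927918986680255294637244480 + 1936677089714235476792605803758675098800 + 1884334465667904788230643484738170366400 + 1834746716571380978014047603560850093600 + 1787701928966986593962405357315700091200 + 1743009380742811929113345223382807588920 + 1700496956822255540598385583788104964800 + 1660008934040773265822233546078864370400 + 1621404075109592492198460672914239617600 + 1584553982493465390103041112166188717200 + 1549341671771388381434084643006940079040 + 1515660331080706025315952368158963120800 + 1483412238930052705628378913517283054400 + 1452507817285676607594454352819006324100 + 1422864800606377084990485896639026603200 + 1394407504594249543290676178706246071136 + 1367066180974754454206545273241417716800 + 1340776446725239945471804017986775068400 + 1315478777919103342727052998779477425600 + 1291118059809490317861737202505783399200 + 1267643185994772312082432889732950973760 + 1245006700530579949366675159559148277800 + 1223164477714253985342698402373900062400 + 1202075434995042709733341533367453509600 + 1181701275079872494314132354835801755200 + 1162006253828541286075563482255205059280 + 1142956970978893068271046048119873828800 + 1124522181124394792976351757021166186400 + 1106672622693848843881489030719242913600 + 1089380862964257455695840764614254743075 + 1072621157380191956377443214389420054720 + 1056369321662310260068694074777459144800 + 1040602615368842942754235954258392590400 + 1025299635731065840654908954931063287600 + 1010440220720470683543968245439308747200 + 996005360424463959493340127647318622240 + 981977115911443340345546604722708500800 + 968338544857117738396302901879337549400 + 955073633283732563897723410072771281600 + 942167232833952394115321742369085183200 + 929605003062833028860450785804164047424 + 917373358285690489007023801780425046800 + 905459418567694508630309206952107838400 + 893850964483493296981202678657850045600 + 882536395312816166639668467535598779200 + 871504690371405964556672611691403794460 + 860745373206326878574491468337188932800 + 850248478411127770299192791894052482400 + 840004520839909363428118179943521729600 + 830004467020386632911116773039432185200 + 820239708584852672523927163944850630080 + 810702037554796246099230336457119808800 + 801383623330028473155561022244969006400 + 792276991246732695051520556083094358600 + 783375002581039069264424819497891051200 + 774670835885694190717042321503470039520 + 766157969557279968841030867421014324800 + 757830165540353012657976184079481560400 + 749681454082929861984234504680777457600 + 741706119465026352814189456758641527200 + 733898686628552391205619041424340037440 + 726253908642838303797227176409503162050 + 718766754945489455304472257065075294400 + 711432400303188542495242948319513301600 = 360264457021270114060513483605065190394007, so H_98 = 360264457021270114060513483605065190394007/69720375229712477164533808935312303556800 (already in lowest terms) ≈ 5.16728. (The PNT-adjacent estimate ln(98) + γ ≈ 5.16218 matches within O(1/n).)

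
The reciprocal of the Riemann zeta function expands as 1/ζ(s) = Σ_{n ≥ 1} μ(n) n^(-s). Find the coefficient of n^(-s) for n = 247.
μ(247) = 1

Factor n = 247 = 13 · 19. μ(n) = 0 if any exponent ≥ 2 (not squarefree); otherwise μ(n) = (−1)^{ω(n)} where ω(n) is the number of distinct prime factors. Applying: μ(247) = 1.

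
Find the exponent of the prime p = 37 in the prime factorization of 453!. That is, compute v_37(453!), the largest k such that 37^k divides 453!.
v_37(453!) = 12

Legendre's formula: v_p(n!) = Σ_{k ≥ 1} ⌊n / p^k⌋. For p = 37, n = 453, the terms are:
  ⌊453/37^1⌋ = ⌊453/37⌋ = 12
(the next term ⌊453/37^2⌋ = 0, terminating the sum). Summing: v_37(453!) = 12 = 12.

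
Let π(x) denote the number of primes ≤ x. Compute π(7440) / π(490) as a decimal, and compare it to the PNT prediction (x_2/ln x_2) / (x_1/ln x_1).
π(7440)/π(490) = 942/93 ≈ 10.1290;  PNT prediction ≈ 10.5505.

π(490) = 93 and π(7440) = 942, so π(7440)/π(490) ≈ 10.1290. The PNT-predicted ratio is (7440/ln(7440)) / (490/ln(490)) ≈ 10.5505. The two agree to within a few percent, as expected.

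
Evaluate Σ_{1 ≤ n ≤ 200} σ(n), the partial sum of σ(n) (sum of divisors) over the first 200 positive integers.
Σ_{n ≤ 200} σ(n) = 33044

Compute σ(n) for each 1 ≤ n ≤ 200: σ(1) = 1, σ(2) = 3, σ(3) = 4, σ(4) = 7, σ(5) = 6, σ(6) = 12, σ(7) = 8, σ(8) = 15, σ(9) = 13, σ(10) = 18, σ(11) = 12, σ(12) = 28, σ(13) = 14, σ(14) = 24, σ(15) = 24, σ(16) = 31, σ(17) = 18, σ(18) = 39, σ(19) = 20, σ(20) = 42, σ(21) = 32, σ(22) = 36, σ(23) = 24, σ(24) = 60, σ(25) = 31, σ(26) = 42, σ(27) = 40, σ(28) = 56, σ(29) = 30, σ(30) = 72, σ(31) = 32, σ(32) = 63, σ(33) = 48, σ(34) = 54, σ(35) = 48, σ(36) = 91, σ(37) = 38, σ(38) = 60, σ(39) = 56, σ(40) = 90, σ(41) = 42, σ(42) = 96, σ(43) = 44, σ(44) = 84, σ(45) = 78, σ(46) = 72, σ(47) = 48, σ(48) = 124, σ(49) = 57, σ(50) = 93, σ(51) = 72, σ(52) = 98, σ(53) = 54, σ(54) = 120, σ(55) = 72, σ(56) = 120, σ(57) = 80, σ(58) = 90, σ(59) = 60, σ(60) = 168, σ(61) = 62, σ(62) = 96, σ(63) = 104, σ(64) = 127, σ(65) = 84, σ(66) = 144, σ(67) = 68, σ(68) = 126, σ(69) = 96, σ(70) = 144, σ(71) = 72, σ(72) = 195, σ(73) = 74, σ(74) = 114, σ(75) = 124, σ(76) = 140, σ(77) = 96, σ(78) = 168, σ(79) = 80, σ(80) = 186, σ(81) = 121, σ(82) = 126, σ(83) = 84, σ(84) = 224, σ(85) = 108, σ(86) = 132, σ(87) = 120, σ(88) = 180, σ(89) = 90, σ(90) = 234, σ(91) = 112, σ(92) = 168, σ(93) = 128, σ(94) = 144, σ(95) = 120, σ(96) = 252, σ(97) = 98, σ(98) = 171, σ(99) = 156, σ(100) = 217, σ(101) = 102, σ(102) = 216, σ(103) = 104, σ(104) = 210, σ(105) = 192, σ(106) = 162, σ(107) = 108, σ(108) = 280, σ(109) = 110, σ(110) = 216, σ(111) = 152, σ(112) = 248, σ(113) = 114, σ(114) = 240, σ(115) = 144, σ(116) = 210, σ(117) = 182, σ(118) = 180, σ(119) = 144, σ(120) = 360, σ(121) = 133, σ(122) = 186, σ(123) = 168, σ(124) = 224, σ(125) = 156, σ(126) = 312, σ(127) = 128, σ(128) = 255, σ(129) = 176, σ(130) = 252, σ(131) = 132, σ(132) = 336, σ(133) = 160, σ(134) = 204, σ(135) = 240, σ(136) = 270, σ(137) = 138, σ(138) = 288, σ(139) = 140, σ(140) = 336, σ(141) = 192, σ(142) = 216, σ(143) = 168, σ(144) = 403, σ(145) = 180, σ(146) = 222, σ(147) = 228, σ(148) = 266, σ(149) = 150, σ(150) = 372, σ(151) = 152, σ(152) = 300, σ(153) = 234, σ(154) = 288, σ(155) = 192, σ(156) = 392, σ(157) = 158, σ(158) = 240, σ(159) = 216, σ(160) = 378, σ(161) = 192, σ(162) = 363, σ(163) = 164, σ(164) = 294, σ(165) = 288, σ(166) = 252, σ(167) = 168, σ(168) = 480, σ(169) = 183, σ(170) = 324, σ(171) = 260, σ(172) = 308, σ(173) = 174, σ(174) = 360, σ(175) = 248, σ(176) = 372, σ(177) = 240, σ(178) = 270, σ(179) = 180, σ(180) = 546, σ(181) = 182, σ(182) = 336, σ(183) = 248, σ(184) = 360, σ(185) = 228, σ(186) = 384, σ(187) = 216, σ(188) = 336, σ(189) = 320, σ(190) = 360, σ(191) = 192, σ(192) = 508, σ(193) = 194, σ(194) = 294, σ(195) = 336, σ(196) = 399, σ(197) = 198, σ(198) = 468, σ(199) = 200, σ(200) = 465. Summing all 200 values: 33044. (Average order: Σ_{n ≤ x} σ(n) ~ (π²/12) x². For x = 200, (π²/12)·200² ≈ 32898.68.)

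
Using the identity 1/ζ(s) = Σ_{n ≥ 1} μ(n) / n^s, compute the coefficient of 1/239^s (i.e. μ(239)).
μ(239) = -1

Factor n = 239 = 239. μ(n) = 0 if any exponent ≥ 2 (not squarefree); otherwise μ(n) = (−1)^{ω(n)} where ω(n) is the number of distinct prime factors. Applying: μ(239) = -1.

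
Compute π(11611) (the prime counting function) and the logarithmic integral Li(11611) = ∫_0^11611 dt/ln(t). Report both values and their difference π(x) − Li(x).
π(11611) = 1396;  Li(11611) ≈ 1419.61;  π(x) − Li(x) ≈ -23.61.

Direct count of primes ≤ 11611 gives π(11611) = 1396. Numerical evaluation of the logarithmic integral gives Li(11611) ≈ 1419.61. The difference π(x) − Li(x) ≈ -23.61 is typically negative for small/moderate x (Li(x) overestimates), though Littlewood's theorem shows this sign changes infinitely often.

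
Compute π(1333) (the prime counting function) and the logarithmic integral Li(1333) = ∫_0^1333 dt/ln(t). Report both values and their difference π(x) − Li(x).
π(1333) = 217;  Li(1333) ≈ 224.79;  π(x) − Li(x) ≈ -7.79.

Direct count of primes ≤ 1333 gives π(1333) = 217. Numerical evaluation of the logarithmic integral gives Li(1333) ≈ 224.79. The difference π(x) − Li(x) ≈ -7.79 is typically negative for small/moderate x (Li(x) overestimates), though Littlewood's theorem shows this sign changes infinitely often.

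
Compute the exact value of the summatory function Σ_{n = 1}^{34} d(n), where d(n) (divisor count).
Σ_{n ≤ 34} d(n) = 127

Compute d(n) for each 1 ≤ n ≤ 34: d(1) = 1, d(2) = 2, d(3) = 2, d(4) = 3, d(5) = 2, d(6) = 4, d(7) = 2, d(8) = 4, d(9) = 3, d(10) = 4, d(11) = 2, d(12) = 6, d(13) = 2, d(14) = 4, d(15) = 4, d(16) = 5, d(17) = 2, d(18) = 6, d(19) = 2, d(20) = 6, d(21) = 4, d(22) = 4, d(23) = 2, d(24) = 8, d(25) = 3, d(26) = 4, d(27) = 4, d(28) = 6, d(29) = 2, d(30) = 8, d(31) = 2, d(32) = 6, d(33) = 4, d(34) = 4. Summing all 34 values: 127. (Dirichlet's divisor formula: Σ_{n ≤ x} d(n) = x ln(x) + (2γ − 1) x + O(√x). For x = 34, the asymptotic estimate is ≈ 125.15.)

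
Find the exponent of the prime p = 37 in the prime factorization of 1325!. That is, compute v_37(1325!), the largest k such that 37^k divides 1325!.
v_37(1325!) = 35

Legendre's formula: v_p(n!) = Σ_{k ≥ 1} ⌊n / p^k⌋. For p = 37, n = 1325, the terms are:
  ⌊1325/37^1⌋ = ⌊1325/37⌋ = 35
(the next term ⌊1325/37^2⌋ = 0, terminating the sum). Summing: v_37(1325!) = 35 = 35.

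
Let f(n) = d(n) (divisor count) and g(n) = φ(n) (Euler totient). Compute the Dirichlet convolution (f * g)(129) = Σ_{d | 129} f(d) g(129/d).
(d * φ)(129) = 176

Divisors of 129: [1, 3, 43, 129]. For each d | 129:
  d = 1: d(1) · φ(129/1) = 1 · 84 = 84
  d = 3: d(3) · φ(129/3) = 2 · 42 = 84
  d = 43: d(43) · φ(129/43) = 2 · 2 = 4
  d = 129: d(129) · φ(129/129) = 4 · 1 = 4
Summing: (d * φ)(129) = 84 + 84 + 4 + 4 = 176.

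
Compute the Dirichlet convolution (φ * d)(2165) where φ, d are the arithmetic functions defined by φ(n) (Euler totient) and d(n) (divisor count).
(φ * d)(2165) = 2604

Divisors of 2165: [1, 5, 433, 2165]. For each d | 2165:
  d = 1: φ(1) · d(2165/1) = 1 · 4 = 4
  d = 5: φ(5) · d(2165/5) = 4 · 2 = 8
  d = 433: φ(433) · d(2165/433) = 432 · 2 = 864
  d = 2165: φ(2165) · d(2165/2165) = 1728 · 1 = 1728
Summing: (φ * d)(2165) = 4 + 8 + 864 + 1728 = 2604.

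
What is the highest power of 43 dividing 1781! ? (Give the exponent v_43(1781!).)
v_43(1781!) = 41

Legendre's formula: v_p(n!) = Σ_{k ≥ 1} ⌊n / p^k⌋. For p = 43, n = 1781, the terms are:
  ⌊1781/43^1⌋ = ⌊1781/43⌋ = 41
(the next term ⌊1781/43^2⌋ = 0, terminating the sum). Summing: v_43(1781!) = 41 = 41.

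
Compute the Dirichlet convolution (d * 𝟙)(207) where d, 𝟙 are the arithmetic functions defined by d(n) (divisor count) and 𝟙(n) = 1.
(d * 𝟙)(207) = 18

Divisors of 207: [1, 3, 9, 23, 69, 207]. For each d | 207:
  d = 1: d(1) · 𝟙(207/1) = 1 · 1 = 1
  d = 3: d(3) · 𝟙(207/3) = 2 · 1 = 2
  d = 9: d(9) · 𝟙(207/9) = 3 · 1 = 3
  d = 23: d(23) · 𝟙(207/23) = 2 · 1 = 2
  d = 69: d(69) · 𝟙(207/69) = 4 · 1 = 4
  d = 207: d(207) · 𝟙(207/207) = 6 · 1 = 6
Summing: (d * 𝟙)(207) = 1 + 2 + 3 + 2 + 4 + 6 = 18.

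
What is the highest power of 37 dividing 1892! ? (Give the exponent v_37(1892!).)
v_37(1892!) = 52

Legendre's formula: v_p(n!) = Σ_{k ≥ 1} ⌊n / p^k⌋. For p = 37, n = 1892, the terms are:
  ⌊1892/37^1⌋ = ⌊1892/37⌋ = 51
  ⌊1892/37^2⌋ = ⌊1892/1369⌋ = 1
(the next term ⌊1892/37^3⌋ = 0, terminating the sum). Summing: v_37(1892!) = 51 + 1 = 52.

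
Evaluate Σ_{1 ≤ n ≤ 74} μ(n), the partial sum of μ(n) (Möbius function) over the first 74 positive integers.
Σ_{n ≤ 74} μ(n) = -3

Compute μ(n) for each 1 ≤ n ≤ 74: μ(1) = 1, μ(2) = -1, μ(3) = -1, μ(4) = 0, μ(5) = -1, μ(6) = 1, μ(7) = -1, μ(8) = 0, μ(9) = 0, μ(10) = 1, μ(11) = -1, μ(12) = 0, μ(13) = -1, μ(14) = 1, μ(15) = 1, μ(16) = 0, μ(17) = -1, μ(18) = 0, μ(19) = -1, μ(20) = 0, μ(21) = 1, μ(22) = 1, μ(23) = -1, μ(24) = 0, μ(25) = 0, μ(26) = 1, μ(27) = 0, μ(28) = 0, μ(29) = -1, μ(30) = -1, μ(31) = -1, μ(32) = 0, μ(33) = 1, μ(34) = 1, μ(35) = 1, μ(36) = 0, μ(37) = -1, μ(38) = 1, μ(39) = 1, μ(40) = 0, μ(41) = -1, μ(42) = -1, μ(43) = -1, μ(44) = 0, μ(45) = 0, μ(46) = 1, μ(47) = -1, μ(48) = 0, μ(49) = 0, μ(50) = 0, μ(51) = 1, μ(52) = 0, μ(53) = -1, μ(54) = 0, μ(55) = 1, μ(56) = 0, μ(57) = 1, μ(58) = 1, μ(59) = -1, μ(60) = 0, μ(61) = -1, μ(62) = 1, μ(63) = 0, μ(64) = 0, μ(65) = 1, μ(66) = -1, μ(67) = -1, μ(68) = 0, μ(69) = 1, μ(70) = -1, μ(71) = -1, μ(72) = 0, μ(73) = -1, μ(74) = 1. Summing all 74 values: -3. (Mertens function M(x) = Σ_{n ≤ x} μ(n); on average M(x) should be small (PNT ⟺ M(x) = o(x)).)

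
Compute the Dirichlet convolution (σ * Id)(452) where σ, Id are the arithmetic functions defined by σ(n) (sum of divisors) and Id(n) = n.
(σ * Id)(452) = 3859

Divisors of 452: [1, 2, 4, 113, 226, 452]. For each d | 452:
  d = 1: σ(1) · Id(452/1) = 1 · 452 = 452
  d = 2: σ(2) · Id(452/2) = 3 · 226 = 678
  d = 4: σ(4) · Id(452/4) = 7 · 113 = 791
  d = 113: σ(113) · Id(452/113) = 114 · 4 = 456
  d = 226: σ(226) · Id(452/226) = 342 · 2 = 684
  d = 452: σ(452) · Id(452/452) = 798 · 1 = 798
Summing: (σ * Id)(452) = 452 + 678 + 791 + 456 + 684 + 798 = 3859.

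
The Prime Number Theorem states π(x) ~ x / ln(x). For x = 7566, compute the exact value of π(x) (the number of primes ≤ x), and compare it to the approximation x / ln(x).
π(7566) = 960;  x/ln(x) ≈ 847.12;  relative error ≈ 11.76%.

Directly count primes up to 7566: π(7566) = 960. The PNT approximation gives 7566/ln(7566) ≈ 7566/8.93142 ≈ 847.12. Relative error (π(x) − x/ln(x)) / π(x) ≈ 11.76%; the approximation is known to undercount slightly (Li(x) is a better estimate).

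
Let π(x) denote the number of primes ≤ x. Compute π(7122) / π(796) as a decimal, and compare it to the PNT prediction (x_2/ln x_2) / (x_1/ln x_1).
π(7122)/π(796) = 912/138 ≈ 6.6087;  PNT prediction ≈ 6.7370.

π(796) = 138 and π(7122) = 912, so π(7122)/π(796) ≈ 6.6087. The PNT-predicted ratio is (7122/ln(7122)) / (796/ln(796)) ≈ 6.7370. The two agree to within a few percent, as expected.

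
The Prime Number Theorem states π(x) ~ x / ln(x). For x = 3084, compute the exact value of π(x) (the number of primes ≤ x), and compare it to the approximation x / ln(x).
π(3084) = 441;  x/ln(x) ≈ 383.87;  relative error ≈ 12.95%.

Directly count primes up to 3084: π(3084) = 441. The PNT approximation gives 3084/ln(3084) ≈ 3084/8.03398 ≈ 383.87. Relative error (π(x) − x/ln(x)) / π(x) ≈ 12.95%; the approximation is known to undercount slightly (Li(x) is a better estimate).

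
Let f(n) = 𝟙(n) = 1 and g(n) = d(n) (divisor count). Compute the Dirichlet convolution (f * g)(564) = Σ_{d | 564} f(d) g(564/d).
(𝟙 * d)(564) = 54

Divisors of 564: [1, 2, 3, 4, 6, 12, 47, 94, 141, 188, 282, 564]. For each d | 564:
  d = 1: 𝟙(1) · d(564/1) = 1 · 12 = 12
  d = 2: 𝟙(2) · d(564/2) = 1 · 8 = 8
  d = 3: 𝟙(3) · d(564/3) = 1 · 6 = 6
  d = 4: 𝟙(4) · d(564/4) = 1 · 4 = 4
  d = 6: 𝟙(6) · d(564/6) = 1 · 4 = 4
  d = 12: 𝟙(12) · d(564/12) = 1 · 2 = 2
  d = 47: 𝟙(47) · d(564/47) = 1 · 6 = 6
  d = 94: 𝟙(94) · d(564/94) = 1 · 4 = 4
  d = 141: 𝟙(141) · d(564/141) = 1 · 3 = 3
  d = 188: 𝟙(188) · d(564/188) = 1 · 2 = 2
  d = 282: 𝟙(282) · d(564/282) = 1 · 2 = 2
  d = 564: 𝟙(564) · d(564/564) = 1 · 1 = 1
Summing: (𝟙 * d)(564) = 12 + 8 + 6 + 4 + 4 + 2 + 6 + 4 + 3 + 2 + 2 + 1 = 54.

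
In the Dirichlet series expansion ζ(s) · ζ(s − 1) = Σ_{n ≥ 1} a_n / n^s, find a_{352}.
σ(352) = 756

In the product (Σ m^0/m^s)(Σ k / k^s) = Σ (Σ_{d | n} d) / n^s, the coefficient of 1/n^s is σ(n) = Σ_{d | n} d. For n = 352, divisors are [1, 2, 4, 8, 11, 16, 22, 32, 44, 88, 176, 352]; summing: σ(352) = 756.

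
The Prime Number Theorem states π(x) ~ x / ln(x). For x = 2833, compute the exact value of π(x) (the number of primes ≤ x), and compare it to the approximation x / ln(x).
π(2833) = 411;  x/ln(x) ≈ 356.39;  relative error ≈ 13.29%.

Directly count primes up to 2833: π(2833) = 411. The PNT approximation gives 2833/ln(2833) ≈ 2833/7.94909 ≈ 356.39. Relative error (π(x) − x/ln(x)) / π(x) ≈ 13.29%; the approximation is known to undercount slightly (Li(x) is a better estimate).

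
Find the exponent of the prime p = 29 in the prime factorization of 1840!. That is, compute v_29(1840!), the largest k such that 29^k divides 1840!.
v_29(1840!) = 65

Legendre's formula: v_p(n!) = Σ_{k ≥ 1} ⌊n / p^k⌋. For p = 29, n = 1840, the terms are:
  ⌊1840/29^1⌋ = ⌊1840/29⌋ = 63
  ⌊1840/29^2⌋ = ⌊1840/841⌋ = 2
(the next term ⌊1840/29^3⌋ = 0, terminating the sum). Summing: v_29(1840!) = 63 + 2 = 65.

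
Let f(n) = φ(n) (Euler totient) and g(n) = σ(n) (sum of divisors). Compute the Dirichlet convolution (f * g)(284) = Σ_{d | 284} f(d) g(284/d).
(φ * σ)(284) = 1704

Divisors of 284: [1, 2, 4, 71, 142, 284]. For each d | 284:
  d = 1: φ(1) · σ(284/1) = 1 · 504 = 504
  d = 2: φ(2) · σ(284/2) = 1 · 216 = 216
  d = 4: φ(4) · σ(284/4) = 2 · 72 = 144
  d = 71: φ(71) · σ(284/71) = 70 · 7 = 490
  d = 142: φ(142) · σ(284/142) = 70 · 3 = 210
  d = 284: φ(284) · σ(284/284) = 140 · 1 = 140
Summing: (φ * σ)(284) = 504 + 216 + 144 + 490 + 210 + 140 = 1704.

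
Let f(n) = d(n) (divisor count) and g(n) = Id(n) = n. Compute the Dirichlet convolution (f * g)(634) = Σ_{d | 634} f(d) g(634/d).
(d * Id)(634) = 1276

Divisors of 634: [1, 2, 317, 634]. For each d | 634:
  d = 1: d(1) · Id(634/1) = 1 · 634 = 634
  d = 2: d(2) · Id(634/2) = 2 · 317 = 634
  d = 317: d(317) · Id(634/317) = 2 · 2 = 4
  d = 634: d(634) · Id(634/634) = 4 · 1 = 4
Summing: (d * Id)(634) = 634 + 634 + 4 + 4 = 1276.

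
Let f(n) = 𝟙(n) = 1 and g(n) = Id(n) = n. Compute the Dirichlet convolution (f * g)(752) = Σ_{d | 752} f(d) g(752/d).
(𝟙 * Id)(752) = 1488

Divisors of 752: [1, 2, 4, 8, 16, 47, 94, 188, 376, 752]. For each d | 752:
  d = 1: 𝟙(1) · Id(752/1) = 1 · 752 = 752
  d = 2: 𝟙(2) · Id(752/2) = 1 · 376 = 376
  d = 4: 𝟙(4) · Id(752/4) = 1 · 188 = 188
  d = 8: 𝟙(8) · Id(752/8) = 1 · 94 = 94
  d = 16: 𝟙(16) · Id(752/16) = 1 · 47 = 47
  d = 47: 𝟙(47) · Id(752/47) = 1 · 16 = 16
  d = 94: 𝟙(94) · Id(752/94) = 1 · 8 = 8
  d = 188: 𝟙(188) · Id(752/188) = 1 · 4 = 4
  d = 376: 𝟙(376) · Id(752/376) = 1 · 2 = 2
  d = 752: 𝟙(752) · Id(752/752) = 1 · 1 = 1
Summing: (𝟙 * Id)(752) = 752 + 376 + 188 + 94 + 47 + 16 + 8 + 4 + 2 + 1 = 1488.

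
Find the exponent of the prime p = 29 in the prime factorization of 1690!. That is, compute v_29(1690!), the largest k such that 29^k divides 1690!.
v_29(1690!) = 60

Legendre's formula: v_p(n!) = Σ_{k ≥ 1} ⌊n / p^k⌋. For p = 29, n = 1690, the terms are:
  ⌊1690/29^1⌋ = ⌊1690/29⌋ = 58
  ⌊1690/29^2⌋ = ⌊1690/841⌋ = 2
(the next term ⌊1690/29^3⌋ = 0, terminating the sum). Summing: v_29(1690!) = 58 + 2 = 60.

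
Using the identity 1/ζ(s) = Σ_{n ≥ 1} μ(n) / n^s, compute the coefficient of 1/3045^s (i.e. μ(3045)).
μ(3045) = 1

Factor n = 3045 = 3 · 5 · 7 · 29. μ(n) = 0 if any exponent ≥ 2 (not squarefree); otherwise μ(n) = (−1)^{ω(n)} where ω(n) is the number of distinct prime factors. Applying: μ(3045) = 1.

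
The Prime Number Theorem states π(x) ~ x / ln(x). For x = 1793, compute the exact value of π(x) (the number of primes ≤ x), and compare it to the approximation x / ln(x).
π(1793) = 278;  x/ln(x) ≈ 239.33;  relative error ≈ 13.91%.

Directly count primes up to 1793: π(1793) = 278. The PNT approximation gives 1793/ln(1793) ≈ 1793/7.49165 ≈ 239.33. Relative error (π(x) − x/ln(x)) / π(x) ≈ 13.91%; the approximation is known to undercount slightly (Li(x) is a better estimate).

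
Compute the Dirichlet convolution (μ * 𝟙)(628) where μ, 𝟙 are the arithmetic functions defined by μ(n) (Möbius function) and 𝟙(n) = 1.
(μ * 𝟙)(628) = 0

Divisors of 628: [1, 2, 4, 157, 314, 628]. For each d | 628:
  d = 1: μ(1) · 𝟙(628/1) = 1 · 1 = 1
  d = 2: μ(2) · 𝟙(628/2) = -1 · 1 = -1
  d = 4: μ(4) · 𝟙(628/4) = 0 · 1 = 0
  d = 157: μ(157) · 𝟙(628/157) = -1 · 1 = -1
  d = 314: μ(314) · 𝟙(628/314) = 1 · 1 = 1
  d = 628: μ(628) · 𝟙(628/628) = 0 · 1 = 0
Summing: (μ * 𝟙)(628) = 1 + -1 + 0 + -1 + 1 + 0 = 0.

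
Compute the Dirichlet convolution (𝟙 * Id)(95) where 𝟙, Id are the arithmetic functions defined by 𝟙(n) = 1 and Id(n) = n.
(𝟙 * Id)(95) = 120

Divisors of 95: [1, 5, 19, 95]. For each d | 95:
  d = 1: 𝟙(1) · Id(95/1) = 1 · 95 = 95
  d = 5: 𝟙(5) · Id(95/5) = 1 · 19 = 19
  d = 19: 𝟙(19) · Id(95/19) = 1 · 5 = 5
  d = 95: 𝟙(95) · Id(95/95) = 1 · 1 = 1
Summing: (𝟙 * Id)(95) = 95 + 19 + 5 + 1 = 120.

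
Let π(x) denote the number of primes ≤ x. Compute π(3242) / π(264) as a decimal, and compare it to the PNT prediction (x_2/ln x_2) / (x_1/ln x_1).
π(3242)/π(264) = 457/56 ≈ 8.1607;  PNT prediction ≈ 8.4704.

π(264) = 56 and π(3242) = 457, so π(3242)/π(264) ≈ 8.1607. The PNT-predicted ratio is (3242/ln(3242)) / (264/ln(264)) ≈ 8.4704. The two agree to within a few percent, as expected.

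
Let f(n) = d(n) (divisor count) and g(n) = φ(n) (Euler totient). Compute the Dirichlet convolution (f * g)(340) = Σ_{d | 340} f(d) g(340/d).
(d * φ)(340) = 756

Divisors of 340: [1, 2, 4, 5, 10, 17, 20, 34, 68, 85, 170, 340]. For each d | 340:
  d = 1: d(1) · φ(340/1) = 1 · 128 = 128
  d = 2: d(2) · φ(340/2) = 2 · 64 = 128
  d = 4: d(4) · φ(340/4) = 3 · 64 = 192
  d = 5: d(5) · φ(340/5) = 2 · 32 = 64
  d = 10: d(10) · φ(340/10) = 4 · 16 = 64
  d = 17: d(17) · φ(340/17) = 2 · 8 = 16
  d = 20: d(20) · φ(340/20) = 6 · 16 = 96
  d = 34: d(34) · φ(340/34) = 4 · 4 = 16
  d = 68: d(68) · φ(340/68) = 6 · 4 = 24
  d = 85: d(85) · φ(340/85) = 4 · 2 = 8
  d = 170: d(170) · φ(340/170) = 8 · 1 = 8
  d = 340: d(340) · φ(340/340) = 12 · 1 = 12
Summing: (d * φ)(340) = 128 + 128 + 192 + 64 + 64 + 16 + 96 + 16 + 24 + 8 + 8 + 12 = 756.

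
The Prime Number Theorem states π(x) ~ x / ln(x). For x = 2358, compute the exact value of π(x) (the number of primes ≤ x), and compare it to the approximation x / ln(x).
π(2358) = 350;  x/ln(x) ≈ 303.65;  relative error ≈ 13.24%.

Directly count primes up to 2358: π(2358) = 350. The PNT approximation gives 2358/ln(2358) ≈ 2358/7.76557 ≈ 303.65. Relative error (π(x) − x/ln(x)) / π(x) ≈ 13.24%; the approximation is known to undercount slightly (Li(x) is a better estimate).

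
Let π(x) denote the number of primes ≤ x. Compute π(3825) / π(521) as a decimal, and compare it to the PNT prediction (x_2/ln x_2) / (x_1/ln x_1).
π(3825)/π(521) = 531/98 ≈ 5.4184;  PNT prediction ≈ 5.5674.

π(521) = 98 and π(3825) = 531, so π(3825)/π(521) ≈ 5.4184. The PNT-predicted ratio is (3825/ln(3825)) / (521/ln(521)) ≈ 5.5674. The two agree to within a few percent, as expected.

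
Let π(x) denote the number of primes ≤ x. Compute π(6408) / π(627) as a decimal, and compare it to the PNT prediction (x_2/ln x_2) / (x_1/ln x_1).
π(6408)/π(627) = 834/114 ≈ 7.3158;  PNT prediction ≈ 7.5100.

π(627) = 114 and π(6408) = 834, so π(6408)/π(627) ≈ 7.3158. The PNT-predicted ratio is (6408/ln(6408)) / (627/ln(627)) ≈ 7.5100. The two agree to within a few percent, as expected.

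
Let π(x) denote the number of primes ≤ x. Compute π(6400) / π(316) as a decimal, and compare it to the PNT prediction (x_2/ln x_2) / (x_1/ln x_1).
π(6400)/π(316) = 834/65 ≈ 12.8308;  PNT prediction ≈ 13.3012.

π(316) = 65 and π(6400) = 834, so π(6400)/π(316) ≈ 12.8308. The PNT-predicted ratio is (6400/ln(6400)) / (316/ln(316)) ≈ 13.3012. The two agree to within a few percent, as expected.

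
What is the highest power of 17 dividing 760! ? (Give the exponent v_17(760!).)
v_17(760!) = 46

Legendre's formula: v_p(n!) = Σ_{k ≥ 1} ⌊n / p^k⌋. For p = 17, n = 760, the terms are:
  ⌊760/17^1⌋ = ⌊760/17⌋ = 44
  ⌊760/17^2⌋ = ⌊760/289⌋ = 2
(the next term ⌊760/17^3⌋ = 0, terminating the sum). Summing: v_17(760!) = 44 + 2 = 46.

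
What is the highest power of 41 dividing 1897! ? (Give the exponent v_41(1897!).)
v_41(1897!) = 47

Legendre's formula: v_p(n!) = Σ_{k ≥ 1} ⌊n / p^k⌋. For p = 41, n = 1897, the terms are:
  ⌊1897/41^1⌋ = ⌊1897/41⌋ = 46
  ⌊1897/41^2⌋ = ⌊1897/1681⌋ = 1
(the next term ⌊1897/41^3⌋ = 0, terminating the sum). Summing: v_41(1897!) = 46 + 1 = 47.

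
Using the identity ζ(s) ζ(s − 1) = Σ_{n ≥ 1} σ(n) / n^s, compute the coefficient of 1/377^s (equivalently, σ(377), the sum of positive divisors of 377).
σ(377) = 420

In the product (Σ m^0/m^s)(Σ k / k^s) = Σ (Σ_{d | n} d) / n^s, the coefficient of 1/n^s is σ(n) = Σ_{d | n} d. For n = 377, divisors are [1, 13, 29, 377]; summing: σ(377) = 420.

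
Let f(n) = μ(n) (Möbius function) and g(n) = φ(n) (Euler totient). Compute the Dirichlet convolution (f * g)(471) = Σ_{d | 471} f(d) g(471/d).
(μ * φ)(471) = 155

Divisors of 471: [1, 3, 157, 471]. For each d | 471:
  d = 1: μ(1) · φ(471/1) = 1 · 312 = 312
  d = 3: μ(3) · φ(471/3) = -1 · 156 = -156
  d = 157: μ(157) · φ(471/157) = -1 · 2 = -2
  d = 471: μ(471) · φ(471/471) = 1 · 1 = 1
Summing: (μ * φ)(471) = 312 + -156 + -2 + 1 = 155.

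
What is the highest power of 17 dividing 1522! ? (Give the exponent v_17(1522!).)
v_17(1522!) = 94

Legendre's formula: v_p(n!) = Σ_{k ≥ 1} ⌊n / p^k⌋. For p = 17, n = 1522, the terms are:
  ⌊1522/17^1⌋ = ⌊1522/17⌋ = 89
  ⌊1522/17^2⌋ = ⌊1522/289⌋ = 5
(the next term ⌊1522/17^3⌋ = 0, terminating the sum). Summing: v_17(1522!) = 89 + 5 = 94.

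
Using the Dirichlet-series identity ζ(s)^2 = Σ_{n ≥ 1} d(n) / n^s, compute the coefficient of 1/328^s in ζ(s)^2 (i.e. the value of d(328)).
d(328) = 8

ζ(s)^2 = (Σ 1/m^s)(Σ 1/k^s). The coefficient of 1/n^s in the product is the number of ordered pairs (m, k) with mk = n, which equals d(n). For n = 328, divisors are [1, 2, 4, 8, 41, 82, 164, 328], so d(328) = 8.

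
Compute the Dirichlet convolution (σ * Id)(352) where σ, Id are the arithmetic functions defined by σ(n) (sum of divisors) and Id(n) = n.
(σ * Id)(352) = 7383

Divisors of 352: [1, 2, 4, 8, 11, 16, 22, 32, 44, 88, 176, 352]. For each d | 352:
  d = 1: σ(1) · Id(352/1) = 1 · 352 = 352
  d = 2: σ(2) · Id(352/2) = 3 · 176 = 528
  d = 4: σ(4) · Id(352/4) = 7 · 88 = 616
  d = 8: σ(8) · Id(352/8) = 15 · 44 = 660
  d = 11: σ(11) · Id(352/11) = 12 · 32 = 384
  d = 16: σ(16) · Id(352/16) = 31 · 22 = 682
  d = 22: σ(22) · Id(352/22) = 36 · 16 = 576
  d = 32: σ(32) · Id(352/32) = 63 · 11 = 693
  d = 44: σ(44) · Id(352/44) = 84 · 8 = 672
  d = 88: σ(88) · Id(352/88) = 180 · 4 = 720
  d = 176: σ(176) · Id(352/176) = 372 · 2 = 744
  d = 352: σ(352) · Id(352/352) = 756 · 1 = 756
Summing: (σ * Id)(352) = 352 + 528 + 616 + 660 + 384 + 682 + 576 + 693 + 672 + 720 + 744 + 756 = 7383.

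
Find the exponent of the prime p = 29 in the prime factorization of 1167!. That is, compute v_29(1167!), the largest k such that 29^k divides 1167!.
v_29(1167!) = 41

Legendre's formula: v_p(n!) = Σ_{k ≥ 1} ⌊n / p^k⌋. For p = 29, n = 1167, the terms are:
  ⌊1167/29^1⌋ = ⌊1167/29⌋ = 40
  ⌊1167/29^2⌋ = ⌊1167/841⌋ = 1
(the next term ⌊1167/29^3⌋ = 0, terminating the sum). Summing: v_29(1167!) = 40 + 1 = 41.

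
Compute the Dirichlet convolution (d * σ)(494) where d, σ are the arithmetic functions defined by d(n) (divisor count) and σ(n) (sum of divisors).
(d * σ)(494) = 1760

Divisors of 494: [1, 2, 13, 19, 26, 38, 247, 494]. For each d | 494:
  d = 1: d(1) · σ(494/1) = 1 · 840 = 840
  d = 2: d(2) · σ(494/2) = 2 · 280 = 560
  d = 13: d(13) · σ(494/13) = 2 · 60 = 120
  d = 19: d(19) · σ(494/19) = 2 · 42 = 84
  d = 26: d(26) · σ(494/26) = 4 · 20 = 80
  d = 38: d(38) · σ(494/38) = 4 · 14 = 56
  d = 247: d(247) · σ(494/247) = 4 · 3 = 12
  d = 494: d(494) · σ(494/494) = 8 · 1 = 8
Summing: (d * σ)(494) = 840 + 560 + 120 + 84 + 80 + 56 + 12 + 8 = 1760.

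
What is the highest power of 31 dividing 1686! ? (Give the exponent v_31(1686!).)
v_31(1686!) = 55

Legendre's formula: v_p(n!) = Σ_{k ≥ 1} ⌊n / p^k⌋. For p = 31, n = 1686, the terms are:
  ⌊1686/31^1⌋ = ⌊1686/31⌋ = 54
  ⌊1686/31^2⌋ = ⌊1686/961⌋ = 1
(the next term ⌊1686/31^3⌋ = 0, terminating the sum). Summing: v_31(1686!) = 54 + 1 = 55.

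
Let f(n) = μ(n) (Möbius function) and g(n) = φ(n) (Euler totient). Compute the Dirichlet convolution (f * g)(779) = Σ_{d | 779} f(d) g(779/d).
(μ * φ)(779) = 663

Divisors of 779: [1, 19, 41, 779]. For each d | 779:
  d = 1: μ(1) · φ(779/1) = 1 · 720 = 720
  d = 19: μ(19) · φ(779/19) = -1 · 40 = -40
  d = 41: μ(41) · φ(779/41) = -1 · 18 = -18
  d = 779: μ(779) · φ(779/779) = 1 · 1 = 1
Summing: (μ * φ)(779) = 720 + -40 + -18 + 1 = 663.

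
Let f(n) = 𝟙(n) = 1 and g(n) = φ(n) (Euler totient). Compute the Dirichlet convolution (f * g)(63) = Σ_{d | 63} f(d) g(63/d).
(𝟙 * φ)(63) = 63

Divisors of 63: [1, 3, 7, 9, 21, 63]. For each d | 63:
  d = 1: 𝟙(1) · φ(63/1) = 1 · 36 = 36
  d = 3: 𝟙(3) · φ(63/3) = 1 · 12 = 12
  d = 7: 𝟙(7) · φ(63/7) = 1 · 6 = 6
  d = 9: 𝟙(9) · φ(63/9) = 1 · 6 = 6
  d = 21: 𝟙(21) · φ(63/21) = 1 · 2 = 2
  d = 63: 𝟙(63) · φ(63/63) = 1 · 1 = 1
Summing: (𝟙 * φ)(63) = 36 + 12 + 6 + 6 + 2 + 1 = 63.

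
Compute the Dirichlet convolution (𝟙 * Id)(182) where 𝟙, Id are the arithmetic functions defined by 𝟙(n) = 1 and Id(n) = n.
(𝟙 * Id)(182) = 336

Divisors of 182: [1, 2, 7, 13, 14, 26, 91, 182]. For each d | 182:
  d = 1: 𝟙(1) · Id(182/1) = 1 · 182 = 182
  d = 2: 𝟙(2) · Id(182/2) = 1 · 91 = 91
  d = 7: 𝟙(7) · Id(182/7) = 1 · 26 = 26
  d = 13: 𝟙(13) · Id(182/13) = 1 · 14 = 14
  d = 14: 𝟙(14) · Id(182/14) = 1 · 13 = 13
  d = 26: 𝟙(26) · Id(182/26) = 1 · 7 = 7
  d = 91: 𝟙(91) · Id(182/91) = 1 · 2 = 2
  d = 182: 𝟙(182) · Id(182/182) = 1 · 1 = 1
Summing: (𝟙 * Id)(182) = 182 + 91 + 26 + 14 + 13 + 7 + 2 + 1 = 336.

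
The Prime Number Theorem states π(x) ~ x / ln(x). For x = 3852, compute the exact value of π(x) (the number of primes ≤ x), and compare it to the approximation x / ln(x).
π(3852) = 534;  x/ln(x) ≈ 466.55;  relative error ≈ 12.63%.

Directly count primes up to 3852: π(3852) = 534. The PNT approximation gives 3852/ln(3852) ≈ 3852/8.25635 ≈ 466.55. Relative error (π(x) − x/ln(x)) / π(x) ≈ 12.63%; the approximation is known to undercount slightly (Li(x) is a better estimate).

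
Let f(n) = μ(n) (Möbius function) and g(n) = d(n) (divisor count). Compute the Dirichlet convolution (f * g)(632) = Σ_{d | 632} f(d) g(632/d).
(μ * d)(632) = 1

Divisors of 632: [1, 2, 4, 8, 79, 158, 316, 632]. For each d | 632:
  d = 1: μ(1) · d(632/1) = 1 · 8 = 8
  d = 2: μ(2) · d(632/2) = -1 · 6 = -6
  d = 4: μ(4) · d(632/4) = 0 · 4 = 0
  d = 8: μ(8) · d(632/8) = 0 · 2 = 0
  d = 79: μ(79) · d(632/79) = -1 · 4 = -4
  d = 158: μ(158) · d(632/158) = 1 · 3 = 3
  d = 316: μ(316) · d(632/316) = 0 · 2 = 0
  d = 632: μ(632) · d(632/632) = 0 · 1 = 0
Summing: (μ * d)(632) = 8 + -6 + 0 + 0 + -4 + 3 + 0 + 0 = 1.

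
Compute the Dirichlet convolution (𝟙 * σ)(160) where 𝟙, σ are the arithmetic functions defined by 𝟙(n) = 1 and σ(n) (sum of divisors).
(𝟙 * σ)(160) = 840

Divisors of 160: [1, 2, 4, 5, 8, 10, 16, 20, 32, 40, 80, 160]. For each d | 160:
  d = 1: 𝟙(1) · σ(160/1) = 1 · 378 = 378
  d = 2: 𝟙(2) · σ(160/2) = 1 · 186 = 186
  d = 4: 𝟙(4) · σ(160/4) = 1 · 90 = 90
  d = 5: 𝟙(5) · σ(160/5) = 1 · 63 = 63
  d = 8: 𝟙(8) · σ(160/8) = 1 · 42 = 42
  d = 10: 𝟙(10) · σ(160/10) = 1 · 31 = 31
  d = 16: 𝟙(16) · σ(160/16) = 1 · 18 = 18
  d = 20: 𝟙(20) · σ(160/20) = 1 · 15 = 15
  d = 32: 𝟙(32) · σ(160/32) = 1 · 6 = 6
  d = 40: 𝟙(40) · σ(160/40) = 1 · 7 = 7
  d = 80: 𝟙(80) · σ(160/80) = 1 · 3 = 3
  d = 160: 𝟙(160) · σ(160/160) = 1 · 1 = 1
Summing: (𝟙 * σ)(160) = 378 + 186 + 90 + 63 + 42 + 31 + 18 + 15 + 6 + 7 + 3 + 1 = 840.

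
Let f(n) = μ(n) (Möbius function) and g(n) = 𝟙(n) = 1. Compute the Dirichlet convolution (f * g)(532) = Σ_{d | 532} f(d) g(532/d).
(μ * 𝟙)(532) = 0

Divisors of 532: [1, 2, 4, 7, 14, 19, 28, 38, 76, 133, 266, 532]. For each d | 532:
  d = 1: μ(1) · 𝟙(532/1) = 1 · 1 = 1
  d = 2: μ(2) · 𝟙(532/2) = -1 · 1 = -1
  d = 4: μ(4) · 𝟙(532/4) = 0 · 1 = 0
  d = 7: μ(7) · 𝟙(532/7) = -1 · 1 = -1
  d = 14: μ(14) · 𝟙(532/14) = 1 · 1 = 1
  d = 19: μ(19) · 𝟙(532/19) = -1 · 1 = -1
  d = 28: μ(28) · 𝟙(532/28) = 0 · 1 = 0
  d = 38: μ(38) · 𝟙(532/38) = 1 · 1 = 1
  d = 76: μ(76) · 𝟙(532/76) = 0 · 1 = 0
  d = 133: μ(133) · 𝟙(532/133) = 1 · 1 = 1
  d = 266: μ(266) · 𝟙(532/266) = -1 · 1 = -1
  d = 532: μ(532) · 𝟙(532/532) = 0 · 1 = 0
Summing: (μ * 𝟙)(532) = 1 + -1 + 0 + -1 + 1 + -1 + 0 + 1 + 0 + 1 + -1 + 0 = 0.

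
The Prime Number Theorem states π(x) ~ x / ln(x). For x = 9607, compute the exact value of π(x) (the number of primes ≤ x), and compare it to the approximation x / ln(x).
π(9607) = 1185;  x/ln(x) ≈ 1047.63;  relative error ≈ 11.59%.

Directly count primes up to 9607: π(9607) = 1185. The PNT approximation gives 9607/ln(9607) ≈ 9607/9.17025 ≈ 1047.63. Relative error (π(x) − x/ln(x)) / π(x) ≈ 11.59%; the approximation is known to undercount slightly (Li(x) is a better estimate).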